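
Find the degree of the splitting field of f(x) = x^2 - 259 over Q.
[K:Q] = 2

The polynomial x^2 - 259 is irreducible over Q since 259 is not a perfect square. Its splitting field is Q(sqrt(259)), which has degree 2 over Q.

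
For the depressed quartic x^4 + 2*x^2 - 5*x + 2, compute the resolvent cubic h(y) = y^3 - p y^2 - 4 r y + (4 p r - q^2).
h(y) = y^3 - 2*y^2 - 8*y - 9

Identify coefficients: p = 2, q = -5, r = 2.
Plug into h(y) = y^3 - p y^2 - 4 r y + (4 p r - q^2):
  h(y) = y^3 - (2) y^2 - 4*(2) y + (4*(2)*(2) - (-5)^2)
       = y^3 + (-2) y^2 + (-8) y + (-9).
Simplifying: h(y) = y^3 - 2*y^2 - 8*y - 9.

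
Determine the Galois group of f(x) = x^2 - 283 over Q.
Gal(K/Q) = Z/2Z (cyclic of order 2)

x^2 - 283 is irreducible over Q since 283 is not a rational square. The splitting field Q(sqrt(283)) has degree 2 over Q, and its unique nontrivial automorphism is sqrt(283) ↦ -sqrt(283). Hence Gal(Q(sqrt(283))/Q) = Z/2Z.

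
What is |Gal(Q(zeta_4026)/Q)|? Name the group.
|Gal(Q(zeta_4026)/Q)| = phi(4026) = 1200; group ≅ (Z/4026Z)^* ≅ Z/2Z × Z/10Z × Z/60Z

The n-th cyclotomic polynomial Φ_4026(x) is the minimal polynomial of zeta_4026 over Q and has degree phi(4026) = 1200. So Q(zeta_4026) is a degree-1200 Galois extension with Galois group (Z/4026Z)^*. By CRT, (Z/4026Z)^* ≅ (Z/2Z)^* × (Z/3Z)^* × (Z/11Z)^* × (Z/61Z)^*. Each prime-power unit group is (Z/2Z)^* ≅ trivial group (order 1); (Z/3Z)^* ≅ Z/2Z; (Z/11Z)^* ≅ Z/10Z; (Z/61Z)^* ≅ Z/60Z. Hence Gal(Q(zeta_4026)/Q) ≅ Z/2Z × Z/10Z × Z/60Z.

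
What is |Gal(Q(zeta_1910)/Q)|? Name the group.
|Gal(Q(zeta_1910)/Q)| = phi(1910) = 760; group ≅ (Z/1910Z)^* ≅ Z/4Z × Z/190Z

The n-th cyclotomic polynomial Φ_1910(x) is the minimal polynomial of zeta_1910 over Q and has degree phi(1910) = 760. So Q(zeta_1910) is a degree-760 Galois extension with Galois group (Z/1910Z)^*. By CRT, (Z/1910Z)^* ≅ (Z/2Z)^* × (Z/5Z)^* × (Z/191Z)^*. Each prime-power unit group is (Z/2Z)^* ≅ trivial group (order 1); (Z/5Z)^* ≅ Z/4Z; (Z/191Z)^* ≅ Z/190Z. Hence Gal(Q(zeta_1910)/Q) ≅ Z/4Z × Z/190Z.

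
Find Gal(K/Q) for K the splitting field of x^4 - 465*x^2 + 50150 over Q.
Gal(K/Q) = V_4 (Klein four-group, Z/2Z × Z/2Z)

f factors as (x^2 - 170)(x^2 - 295), so the splitting field is K = Q(sqrt(170), sqrt(295)). The elements 170, 295, 50150 are all non-squares in Q, so sqrt(170) and sqrt(295) generate independent quadratic extensions. Thus [K:Q] = 4 and Gal(K/Q) is generated by the two order-2 automorphisms sqrt(170) ↦ -sqrt(170) and sqrt(295) ↦ -sqrt(295), giving V_4.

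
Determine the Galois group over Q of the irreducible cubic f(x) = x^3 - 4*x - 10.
Gal(K/Q) = S_3 (symmetric group of order 6)

Compute the discriminant of x^3 + (0)*x^2 + (-4)*x + (-10): Δ = -2444. Since Δ is not a rational square, the Galois group is not contained in A_3; it must be the full S_3 (irreducibility of the cubic rules out anything smaller).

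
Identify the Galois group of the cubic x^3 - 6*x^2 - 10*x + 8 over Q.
Gal(K/Q) = S_3 (symmetric group of order 6)

Compute the discriminant of x^3 + (-6)*x^2 + (-10)*x + (8): Δ = 21424. Since Δ is not a rational square, the Galois group is not contained in A_3; it must be the full S_3 (irreducibility of the cubic rules out anything smaller).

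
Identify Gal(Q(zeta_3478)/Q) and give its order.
|Gal(Q(zeta_3478)/Q)| = phi(3478) = 1656; group ≅ (Z/3478Z)^* ≅ Z/36Z × Z/46Z

The n-th cyclotomic polynomial Φ_3478(x) is the minimal polynomial of zeta_3478 over Q and has degree phi(3478) = 1656. So Q(zeta_3478) is a degree-1656 Galois extension with Galois group (Z/3478Z)^*. By CRT, (Z/3478Z)^* ≅ (Z/2Z)^* × (Z/37Z)^* × (Z/47Z)^*. Each prime-power unit group is (Z/2Z)^* ≅ trivial group (order 1); (Z/37Z)^* ≅ Z/36Z; (Z/47Z)^* ≅ Z/46Z. Hence Gal(Q(zeta_3478)/Q) ≅ Z/36Z × Z/46Z.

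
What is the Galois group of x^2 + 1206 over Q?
Gal(K/Q) = Z/2Z (cyclic of order 2)

x^2 + 1206 is irreducible over Q since -1206 is not a rational square. The splitting field Q(sqrt(-1206)) has degree 2 over Q, and its unique nontrivial automorphism is sqrt(-1206) ↦ -sqrt(-1206). Hence Gal(Q(sqrt(-1206))/Q) = Z/2Z.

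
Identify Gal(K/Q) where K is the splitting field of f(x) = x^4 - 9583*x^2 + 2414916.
Gal(K/Q) = Z/2Z (cyclic of order 2)

f factors as (x^2 - 259)(x^2 - 9324), so the splitting field is K = Q(sqrt(259), sqrt(9324)). The squarefree part of 259 is 259 and the squarefree part of 9324 is also 259, so sqrt(259) and sqrt(9324) are both rational multiples of sqrt(259). Hence Q(sqrt(259)) = Q(sqrt(9324)) = Q(sqrt(259)), and the splitting field collapses to a single degree-2 extension with Galois group Z/2Z.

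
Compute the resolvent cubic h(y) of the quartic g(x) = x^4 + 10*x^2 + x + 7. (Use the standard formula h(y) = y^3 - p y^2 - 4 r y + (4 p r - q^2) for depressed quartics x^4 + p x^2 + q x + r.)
h(y) = y^3 - 10*y^2 - 28*y + 279

Identify coefficients: p = 10, q = 1, r = 7.
Plug into h(y) = y^3 - p y^2 - 4 r y + (4 p r - q^2):
  h(y) = y^3 - (10) y^2 - 4*(7) y + (4*(10)*(7) - (1)^2)
       = y^3 + (-10) y^2 + (-28) y + (279).
Simplifying: h(y) = y^3 - 10*y^2 - 28*y + 279.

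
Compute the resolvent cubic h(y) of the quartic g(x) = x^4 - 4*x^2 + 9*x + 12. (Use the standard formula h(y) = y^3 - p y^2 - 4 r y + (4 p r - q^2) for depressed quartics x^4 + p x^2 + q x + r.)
h(y) = y^3 + 4*y^2 - 48*y - 273

Identify coefficients: p = -4, q = 9, r = 12.
Plug into h(y) = y^3 - p y^2 - 4 r y + (4 p r - q^2):
  h(y) = y^3 - (-4) y^2 - 4*(12) y + (4*(-4)*(12) - (9)^2)
       = y^3 + (4) y^2 + (-48) y + (-273).
Simplifying: h(y) = y^3 + 4*y^2 - 48*y - 273.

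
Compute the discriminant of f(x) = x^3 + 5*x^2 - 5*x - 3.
Δ = 3732

For x^3 + a x^2 + b x + c the discriminant is Δ = 18 a b c - 4 a^3 c + a^2 b^2 - 4 b^3 - 27 c^2.
Plug a = 5, b = -5, c = -3:
  18*(5)*(-5)*(-3) - 4*(5)^3*(-3) + (5)^2*(-5)^2 - 4*(-5)^3 - 27*(-3)^2
  = 1350 + (1500) + 625 + (500) + (-243)
  = 3732.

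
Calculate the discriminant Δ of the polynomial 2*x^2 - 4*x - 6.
Δ = 64

For a quadratic a x^2 + b x + c the discriminant is Δ = b^2 - 4ac = (-4)^2 - 4*(2)*(-6) = 16 - (-48) = 64.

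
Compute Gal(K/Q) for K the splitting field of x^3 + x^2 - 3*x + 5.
Gal(K/Q) = S_3 (symmetric group of order 6)

Compute the discriminant of x^3 + (1)*x^2 + (-3)*x + (5): Δ = -848. Since Δ is not a rational square, the Galois group is not contained in A_3; it must be the full S_3 (irreducibility of the cubic rules out anything smaller).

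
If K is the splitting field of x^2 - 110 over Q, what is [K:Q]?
[K:Q] = 2

The polynomial x^2 - 110 is irreducible over Q since 110 is not a perfect square. Its splitting field is Q(sqrt(110)), which has degree 2 over Q.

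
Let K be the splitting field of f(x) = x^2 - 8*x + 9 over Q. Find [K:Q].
[K:Q] = 2

The discriminant of x^2 + (-8)*x + (9) is b^2 - 4c = 64 - (36) = 28. Since 28 is not a perfect square in Q, the polynomial is irreducible over Q. Its two roots generate a degree-2 extension, so [K:Q] = 2.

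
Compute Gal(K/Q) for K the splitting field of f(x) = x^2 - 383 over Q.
Gal(K/Q) = Z/2Z (cyclic of order 2)

x^2 - 383 is irreducible over Q since 383 is not a rational square. The splitting field Q(sqrt(383)) has degree 2 over Q, and its unique nontrivial automorphism is sqrt(383) ↦ -sqrt(383). Hence Gal(Q(sqrt(383))/Q) = Z/2Z.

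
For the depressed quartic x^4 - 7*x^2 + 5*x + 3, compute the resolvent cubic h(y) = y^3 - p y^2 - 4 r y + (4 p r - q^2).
h(y) = y^3 + 7*y^2 - 12*y - 109

Identify coefficients: p = -7, q = 5, r = 3.
Plug into h(y) = y^3 - p y^2 - 4 r y + (4 p r - q^2):
  h(y) = y^3 - (-7) y^2 - 4*(3) y + (4*(-7)*(3) - (5)^2)
       = y^3 + (7) y^2 + (-12) y + (-109).
Simplifying: h(y) = y^3 + 7*y^2 - 12*y - 109.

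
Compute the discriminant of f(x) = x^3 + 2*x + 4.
Δ = -464

For a depressed cubic x^3 + p x + q the discriminant is Δ = -4 p^3 - 27 q^2 = -4*(2)^3 - 27*(4)^2 = -32 - 432 = -464.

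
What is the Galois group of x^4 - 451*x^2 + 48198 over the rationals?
Gal(K/Q) = V_4 (Klein four-group, Z/2Z × Z/2Z)

f factors as (x^2 - 174)(x^2 - 277), so the splitting field is K = Q(sqrt(174), sqrt(277)). The elements 174, 277, 48198 are all non-squares in Q, so sqrt(174) and sqrt(277) generate independent quadratic extensions. Thus [K:Q] = 4 and Gal(K/Q) is generated by the two order-2 automorphisms sqrt(174) ↦ -sqrt(174) and sqrt(277) ↦ -sqrt(277), giving V_4.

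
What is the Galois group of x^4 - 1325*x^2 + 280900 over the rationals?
Gal(K/Q) = Z/2Z (cyclic of order 2)

f factors as (x^2 - 265)(x^2 - 1060), so the splitting field is K = Q(sqrt(265), sqrt(1060)). The squarefree part of 265 is 265 and the squarefree part of 1060 is also 265, so sqrt(265) and sqrt(1060) are both rational multiples of sqrt(265). Hence Q(sqrt(265)) = Q(sqrt(1060)) = Q(sqrt(265)), and the splitting field collapses to a single degree-2 extension with Galois group Z/2Z.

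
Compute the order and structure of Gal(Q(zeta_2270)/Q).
|Gal(Q(zeta_2270)/Q)| = phi(2270) = 904; group ≅ (Z/2270Z)^* ≅ Z/4Z × Z/226Z

The n-th cyclotomic polynomial Φ_2270(x) is the minimal polynomial of zeta_2270 over Q and has degree phi(2270) = 904. So Q(zeta_2270) is a degree-904 Galois extension with Galois group (Z/2270Z)^*. By CRT, (Z/2270Z)^* ≅ (Z/2Z)^* × (Z/5Z)^* × (Z/227Z)^*. Each prime-power unit group is (Z/2Z)^* ≅ trivial group (order 1); (Z/5Z)^* ≅ Z/4Z; (Z/227Z)^* ≅ Z/226Z. Hence Gal(Q(zeta_2270)/Q) ≅ Z/4Z × Z/226Z.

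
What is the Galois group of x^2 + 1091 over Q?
Gal(K/Q) = Z/2Z (cyclic of order 2)

x^2 + 1091 is irreducible over Q since -1091 is not a rational square. The splitting field Q(sqrt(-1091)) has degree 2 over Q, and its unique nontrivial automorphism is sqrt(-1091) ↦ -sqrt(-1091). Hence Gal(Q(sqrt(-1091))/Q) = Z/2Z.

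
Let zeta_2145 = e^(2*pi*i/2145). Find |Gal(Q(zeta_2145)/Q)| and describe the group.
|Gal(Q(zeta_2145)/Q)| = phi(2145) = 960; group ≅ (Z/2145Z)^* ≅ Z/2Z × Z/4Z × Z/10Z × Z/12Z

The n-th cyclotomic polynomial Φ_2145(x) is the minimal polynomial of zeta_2145 over Q and has degree phi(2145) = 960. So Q(zeta_2145) is a degree-960 Galois extension with Galois group (Z/2145Z)^*. By CRT, (Z/2145Z)^* ≅ (Z/3Z)^* × (Z/5Z)^* × (Z/11Z)^* × (Z/13Z)^*. Each prime-power unit group is (Z/3Z)^* ≅ Z/2Z; (Z/5Z)^* ≅ Z/4Z; (Z/11Z)^* ≅ Z/10Z; (Z/13Z)^* ≅ Z/12Z. Hence Gal(Q(zeta_2145)/Q) ≅ Z/2Z × Z/4Z × Z/10Z × Z/12Z.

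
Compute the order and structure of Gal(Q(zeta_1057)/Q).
|Gal(Q(zeta_1057)/Q)| = phi(1057) = 900; group ≅ (Z/1057Z)^* ≅ Z/6Z × Z/150Z

The n-th cyclotomic polynomial Φ_1057(x) is the minimal polynomial of zeta_1057 over Q and has degree phi(1057) = 900. So Q(zeta_1057) is a degree-900 Galois extension with Galois group (Z/1057Z)^*. By CRT, (Z/1057Z)^* ≅ (Z/7Z)^* × (Z/151Z)^*. Each prime-power unit group is (Z/7Z)^* ≅ Z/6Z; (Z/151Z)^* ≅ Z/150Z. Hence Gal(Q(zeta_1057)/Q) ≅ Z/6Z × Z/150Z.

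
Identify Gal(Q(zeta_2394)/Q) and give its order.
|Gal(Q(zeta_2394)/Q)| = phi(2394) = 648; group ≅ (Z/2394Z)^* ≅ Z/6Z × Z/6Z × Z/18Z

The n-th cyclotomic polynomial Φ_2394(x) is the minimal polynomial of zeta_2394 over Q and has degree phi(2394) = 648. So Q(zeta_2394) is a degree-648 Galois extension with Galois group (Z/2394Z)^*. By CRT, (Z/2394Z)^* ≅ (Z/2Z)^* × (Z/9Z)^* × (Z/7Z)^* × (Z/19Z)^*. Each prime-power unit group is (Z/2Z)^* ≅ trivial group (order 1); (Z/9Z)^* ≅ Z/6Z; (Z/7Z)^* ≅ Z/6Z; (Z/19Z)^* ≅ Z/18Z. Hence Gal(Q(zeta_2394)/Q) ≅ Z/6Z × Z/6Z × Z/18Z.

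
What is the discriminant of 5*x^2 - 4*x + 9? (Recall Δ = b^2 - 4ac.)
Δ = -164

For a quadratic a x^2 + b x + c the discriminant is Δ = b^2 - 4ac = (-4)^2 - 4*(5)*(9) = 16 - (180) = -164.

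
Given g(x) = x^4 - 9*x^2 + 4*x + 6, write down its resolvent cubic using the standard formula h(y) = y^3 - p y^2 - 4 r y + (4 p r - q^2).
h(y) = y^3 + 9*y^2 - 24*y - 232

Identify coefficients: p = -9, q = 4, r = 6.
Plug into h(y) = y^3 - p y^2 - 4 r y + (4 p r - q^2):
  h(y) = y^3 - (-9) y^2 - 4*(6) y + (4*(-9)*(6) - (4)^2)
       = y^3 + (9) y^2 + (-24) y + (-232).
Simplifying: h(y) = y^3 + 9*y^2 - 24*y - 232.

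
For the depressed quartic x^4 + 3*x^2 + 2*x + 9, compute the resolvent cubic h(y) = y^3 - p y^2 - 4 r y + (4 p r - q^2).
h(y) = y^3 - 3*y^2 - 36*y + 104

Identify coefficients: p = 3, q = 2, r = 9.
Plug into h(y) = y^3 - p y^2 - 4 r y + (4 p r - q^2):
  h(y) = y^3 - (3) y^2 - 4*(9) y + (4*(3)*(9) - (2)^2)
       = y^3 + (-3) y^2 + (-36) y + (104).
Simplifying: h(y) = y^3 - 3*y^2 - 36*y + 104.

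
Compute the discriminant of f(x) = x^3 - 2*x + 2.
Δ = -76

For a depressed cubic x^3 + p x + q the discriminant is Δ = -4 p^3 - 27 q^2 = -4*(-2)^3 - 27*(2)^2 = 32 - 108 = -76.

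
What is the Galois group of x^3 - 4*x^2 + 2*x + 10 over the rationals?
Gal(K/Q) = S_3 (symmetric group of order 6)

Compute the discriminant of x^3 + (-4)*x^2 + (2)*x + (10): Δ = -1548. Since Δ is not a rational square, the Galois group is not contained in A_3; it must be the full S_3 (irreducibility of the cubic rules out anything smaller).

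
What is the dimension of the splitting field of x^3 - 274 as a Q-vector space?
[K:Q] = 6

x^3 - 274 has one real root r = 274^(1/3) and two complex roots r*zeta_3, r*zeta_3^2 where zeta_3 = e^(2*pi*i/3). The splitting field is Q(r, zeta_3). [Q(r):Q] = 3 and [Q(zeta_3):Q] = 2 with gcd = 1, so [Q(r, zeta_3):Q] = 3 * 2 = 6.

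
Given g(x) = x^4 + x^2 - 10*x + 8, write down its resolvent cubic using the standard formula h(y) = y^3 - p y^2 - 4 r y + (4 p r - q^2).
h(y) = y^3 - y^2 - 32*y - 68

Identify coefficients: p = 1, q = -10, r = 8.
Plug into h(y) = y^3 - p y^2 - 4 r y + (4 p r - q^2):
  h(y) = y^3 - (1) y^2 - 4*(8) y + (4*(1)*(8) - (-10)^2)
       = y^3 + (-1) y^2 + (-32) y + (-68).
Simplifying: h(y) = y^3 - y^2 - 32*y - 68.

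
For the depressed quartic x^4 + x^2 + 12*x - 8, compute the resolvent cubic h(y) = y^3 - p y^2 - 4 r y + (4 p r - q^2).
h(y) = y^3 - y^2 + 32*y - 176

Identify coefficients: p = 1, q = 12, r = -8.
Plug into h(y) = y^3 - p y^2 - 4 r y + (4 p r - q^2):
  h(y) = y^3 - (1) y^2 - 4*(-8) y + (4*(1)*(-8) - (12)^2)
       = y^3 + (-1) y^2 + (32) y + (-176).
Simplifying: h(y) = y^3 - y^2 + 32*y - 176.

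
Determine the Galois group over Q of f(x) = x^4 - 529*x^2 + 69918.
Gal(K/Q) = V_4 (Klein four-group, Z/2Z × Z/2Z)

f factors as (x^2 - 271)(x^2 - 258), so the splitting field is K = Q(sqrt(271), sqrt(258)). The elements 271, 258, 69918 are all non-squares in Q, so sqrt(271) and sqrt(258) generate independent quadratic extensions. Thus [K:Q] = 4 and Gal(K/Q) is generated by the two order-2 automorphisms sqrt(271) ↦ -sqrt(271) and sqrt(258) ↦ -sqrt(258), giving V_4.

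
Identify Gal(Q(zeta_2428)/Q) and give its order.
|Gal(Q(zeta_2428)/Q)| = phi(2428) = 1212; group ≅ (Z/2428Z)^* ≅ Z/2Z × Z/606Z

The n-th cyclotomic polynomial Φ_2428(x) is the minimal polynomial of zeta_2428 over Q and has degree phi(2428) = 1212. So Q(zeta_2428) is a degree-1212 Galois extension with Galois group (Z/2428Z)^*. By CRT, (Z/2428Z)^* ≅ (Z/4Z)^* × (Z/607Z)^*. Each prime-power unit group is (Z/4Z)^* ≅ Z/2Z; (Z/607Z)^* ≅ Z/606Z. Hence Gal(Q(zeta_2428)/Q) ≅ Z/2Z × Z/606Z.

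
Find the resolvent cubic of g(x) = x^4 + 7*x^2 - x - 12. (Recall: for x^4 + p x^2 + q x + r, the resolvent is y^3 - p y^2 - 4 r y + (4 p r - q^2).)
h(y) = y^3 - 7*y^2 + 48*y - 337

Identify coefficients: p = 7, q = -1, r = -12.
Plug into h(y) = y^3 - p y^2 - 4 r y + (4 p r - q^2):
  h(y) = y^3 - (7) y^2 - 4*(-12) y + (4*(7)*(-12) - (-1)^2)
       = y^3 + (-7) y^2 + (48) y + (-337).
Simplifying: h(y) = y^3 - 7*y^2 + 48*y - 337.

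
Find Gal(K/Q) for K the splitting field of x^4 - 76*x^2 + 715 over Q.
Gal(K/Q) = V_4 (Klein four-group, Z/2Z × Z/2Z)

f factors as (x^2 - 65)(x^2 - 11), so the splitting field is K = Q(sqrt(65), sqrt(11)). The elements 65, 11, 715 are all non-squares in Q, so sqrt(65) and sqrt(11) generate independent quadratic extensions. Thus [K:Q] = 4 and Gal(K/Q) is generated by the two order-2 automorphisms sqrt(65) ↦ -sqrt(65) and sqrt(11) ↦ -sqrt(11), giving V_4.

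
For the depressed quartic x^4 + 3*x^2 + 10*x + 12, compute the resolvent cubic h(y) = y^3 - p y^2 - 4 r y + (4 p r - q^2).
h(y) = y^3 - 3*y^2 - 48*y + 44

Identify coefficients: p = 3, q = 10, r = 12.
Plug into h(y) = y^3 - p y^2 - 4 r y + (4 p r - q^2):
  h(y) = y^3 - (3) y^2 - 4*(12) y + (4*(3)*(12) - (10)^2)
       = y^3 + (-3) y^2 + (-48) y + (44).
Simplifying: h(y) = y^3 - 3*y^2 - 48*y + 44.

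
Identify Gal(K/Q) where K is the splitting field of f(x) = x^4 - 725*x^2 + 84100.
Gal(K/Q) = Z/2Z (cyclic of order 2)

f factors as (x^2 - 145)(x^2 - 580), so the splitting field is K = Q(sqrt(145), sqrt(580)). The squarefree part of 145 is 145 and the squarefree part of 580 is also 145, so sqrt(145) and sqrt(580) are both rational multiples of sqrt(145). Hence Q(sqrt(145)) = Q(sqrt(580)) = Q(sqrt(145)), and the splitting field collapses to a single degree-2 extension with Galois group Z/2Z.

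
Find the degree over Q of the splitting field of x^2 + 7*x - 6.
[K:Q] = 2

The discriminant of x^2 + (7)*x + (-6) is b^2 - 4c = 49 - (-24) = 73. Since 73 is not a perfect square in Q, the polynomial is irreducible over Q. Its two roots generate a degree-2 extension, so [K:Q] = 2.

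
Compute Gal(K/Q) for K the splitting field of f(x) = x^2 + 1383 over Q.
Gal(K/Q) = Z/2Z (cyclic of order 2)

x^2 + 1383 is irreducible over Q since -1383 is not a rational square. The splitting field Q(sqrt(-1383)) has degree 2 over Q, and its unique nontrivial automorphism is sqrt(-1383) ↦ -sqrt(-1383). Hence Gal(Q(sqrt(-1383))/Q) = Z/2Z.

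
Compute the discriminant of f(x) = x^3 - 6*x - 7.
Δ = -459

For a depressed cubic x^3 + p x + q the discriminant is Δ = -4 p^3 - 27 q^2 = -4*(-6)^3 - 27*(-7)^2 = 864 - 1323 = -459.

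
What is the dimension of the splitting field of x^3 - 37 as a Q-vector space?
[K:Q] = 6

x^3 - 37 has one real root r = 37^(1/3) and two complex roots r*zeta_3, r*zeta_3^2 where zeta_3 = e^(2*pi*i/3). The splitting field is Q(r, zeta_3). [Q(r):Q] = 3 and [Q(zeta_3):Q] = 2 with gcd = 1, so [Q(r, zeta_3):Q] = 3 * 2 = 6.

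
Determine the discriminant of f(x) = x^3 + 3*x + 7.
Δ = -1431

For a depressed cubic x^3 + p x + q the discriminant is Δ = -4 p^3 - 27 q^2 = -4*(3)^3 - 27*(7)^2 = -108 - 1323 = -1431.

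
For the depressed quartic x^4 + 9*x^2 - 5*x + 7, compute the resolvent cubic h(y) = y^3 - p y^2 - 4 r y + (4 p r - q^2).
h(y) = y^3 - 9*y^2 - 28*y + 227

Identify coefficients: p = 9, q = -5, r = 7.
Plug into h(y) = y^3 - p y^2 - 4 r y + (4 p r - q^2):
  h(y) = y^3 - (9) y^2 - 4*(7) y + (4*(9)*(7) - (-5)^2)
       = y^3 + (-9) y^2 + (-28) y + (227).
Simplifying: h(y) = y^3 - 9*y^2 - 28*y + 227.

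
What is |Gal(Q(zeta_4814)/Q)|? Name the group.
|Gal(Q(zeta_4814)/Q)| = phi(4814) = 2296; group ≅ (Z/4814Z)^* ≅ Z/28Z × Z/82Z

The n-th cyclotomic polynomial Φ_4814(x) is the minimal polynomial of zeta_4814 over Q and has degree phi(4814) = 2296. So Q(zeta_4814) is a degree-2296 Galois extension with Galois group (Z/4814Z)^*. By CRT, (Z/4814Z)^* ≅ (Z/2Z)^* × (Z/29Z)^* × (Z/83Z)^*. Each prime-power unit group is (Z/2Z)^* ≅ trivial group (order 1); (Z/29Z)^* ≅ Z/28Z; (Z/83Z)^* ≅ Z/82Z. Hence Gal(Q(zeta_4814)/Q) ≅ Z/28Z × Z/82Z.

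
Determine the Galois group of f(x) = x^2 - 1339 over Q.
Gal(K/Q) = Z/2Z (cyclic of order 2)

x^2 - 1339 is irreducible over Q since 1339 is not a rational square. The splitting field Q(sqrt(1339)) has degree 2 over Q, and its unique nontrivial automorphism is sqrt(1339) ↦ -sqrt(1339). Hence Gal(Q(sqrt(1339))/Q) = Z/2Z.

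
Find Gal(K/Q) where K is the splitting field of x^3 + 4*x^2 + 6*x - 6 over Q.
Gal(K/Q) = S_3 (symmetric group of order 6)

Compute the discriminant of x^3 + (4)*x^2 + (6)*x + (-6): Δ = -2316. Since Δ is not a rational square, the Galois group is not contained in A_3; it must be the full S_3 (irreducibility of the cubic rules out anything smaller).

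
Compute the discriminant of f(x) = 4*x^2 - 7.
Δ = 112

For a quadratic a x^2 + b x + c the discriminant is Δ = b^2 - 4ac = (0)^2 - 4*(4)*(-7) = 0 - (-112) = 112.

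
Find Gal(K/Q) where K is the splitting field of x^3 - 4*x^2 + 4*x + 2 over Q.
Gal(K/Q) = S_3 (symmetric group of order 6)

Compute the discriminant of x^3 + (-4)*x^2 + (4)*x + (2): Δ = -172. Since Δ is not a rational square, the Galois group is not contained in A_3; it must be the full S_3 (irreducibility of the cubic rules out anything smaller).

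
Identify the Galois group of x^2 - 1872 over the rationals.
Gal(K/Q) = Z/2Z (cyclic of order 2)

x^2 - 1872 is irreducible over Q since 1872 is not a rational square. The splitting field Q(sqrt(1872)) has degree 2 over Q, and its unique nontrivial automorphism is sqrt(1872) ↦ -sqrt(1872). Hence Gal(Q(sqrt(1872))/Q) = Z/2Z.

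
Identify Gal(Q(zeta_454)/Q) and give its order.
|Gal(Q(zeta_454)/Q)| = phi(454) = 226; group ≅ (Z/454Z)^* ≅ Z/226Z

The n-th cyclotomic polynomial Φ_454(x) is the minimal polynomial of zeta_454 over Q and has degree phi(454) = 226. So Q(zeta_454) is a degree-226 Galois extension with Galois group (Z/454Z)^*. By CRT, (Z/454Z)^* ≅ (Z/2Z)^* × (Z/227Z)^*. Each prime-power unit group is (Z/2Z)^* ≅ trivial group (order 1); (Z/227Z)^* ≅ Z/226Z. Hence Gal(Q(zeta_454)/Q) ≅ Z/226Z.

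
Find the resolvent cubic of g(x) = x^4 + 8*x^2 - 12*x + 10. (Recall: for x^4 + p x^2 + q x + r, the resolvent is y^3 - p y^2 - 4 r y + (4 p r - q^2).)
h(y) = y^3 - 8*y^2 - 40*y + 176

Identify coefficients: p = 8, q = -12, r = 10.
Plug into h(y) = y^3 - p y^2 - 4 r y + (4 p r - q^2):
  h(y) = y^3 - (8) y^2 - 4*(10) y + (4*(8)*(10) - (-12)^2)
       = y^3 + (-8) y^2 + (-40) y + (176).
Simplifying: h(y) = y^3 - 8*y^2 - 40*y + 176.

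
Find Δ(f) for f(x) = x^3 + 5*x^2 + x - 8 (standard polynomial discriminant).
Δ = 1573

For x^3 + a x^2 + b x + c the discriminant is Δ = 18 a b c - 4 a^3 c + a^2 b^2 - 4 b^3 - 27 c^2.
Plug a = 5, b = 1, c = -8:
  18*(5)*(1)*(-8) - 4*(5)^3*(-8) + (5)^2*(1)^2 - 4*(1)^3 - 27*(-8)^2
  = -720 + (4000) + 25 + (-4) + (-1728)
  = 1573.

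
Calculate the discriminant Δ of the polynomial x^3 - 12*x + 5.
Δ = 6237

For a depressed cubic x^3 + p x + q the discriminant is Δ = -4 p^3 - 27 q^2 = -4*(-12)^3 - 27*(5)^2 = 6912 - 675 = 6237.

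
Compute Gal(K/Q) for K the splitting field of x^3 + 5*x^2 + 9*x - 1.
Gal(K/Q) = S_3 (symmetric group of order 6)

Compute the discriminant of x^3 + (5)*x^2 + (9)*x + (-1): Δ = -1228. Since Δ is not a rational square, the Galois group is not contained in A_3; it must be the full S_3 (irreducibility of the cubic rules out anything smaller).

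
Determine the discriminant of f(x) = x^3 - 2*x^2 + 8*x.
Δ = -1792

For x^3 + a x^2 + b x + c the discriminant is Δ = 18 a b c - 4 a^3 c + a^2 b^2 - 4 b^3 - 27 c^2.
Plug a = -2, b = 8, c = 0:
  18*(-2)*(8)*(0) - 4*(-2)^3*(0) + (-2)^2*(8)^2 - 4*(8)^3 - 27*(0)^2
  = 0 + (0) + 256 + (-2048) + (0)
  = -1792.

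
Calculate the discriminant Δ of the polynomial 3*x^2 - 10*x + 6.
Δ = 28

For a quadratic a x^2 + b x + c the discriminant is Δ = b^2 - 4ac = (-10)^2 - 4*(3)*(6) = 100 - (72) = 28.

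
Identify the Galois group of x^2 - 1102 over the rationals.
Gal(K/Q) = Z/2Z (cyclic of order 2)

x^2 - 1102 is irreducible over Q since 1102 is not a rational square. The splitting field Q(sqrt(1102)) has degree 2 over Q, and its unique nontrivial automorphism is sqrt(1102) ↦ -sqrt(1102). Hence Gal(Q(sqrt(1102))/Q) = Z/2Z.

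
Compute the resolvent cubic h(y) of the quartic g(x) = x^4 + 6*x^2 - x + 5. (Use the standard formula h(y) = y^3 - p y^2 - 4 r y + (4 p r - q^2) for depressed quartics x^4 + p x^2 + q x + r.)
h(y) = y^3 - 6*y^2 - 20*y + 119

Identify coefficients: p = 6, q = -1, r = 5.
Plug into h(y) = y^3 - p y^2 - 4 r y + (4 p r - q^2):
  h(y) = y^3 - (6) y^2 - 4*(5) y + (4*(6)*(5) - (-1)^2)
       = y^3 + (-6) y^2 + (-20) y + (119).
Simplifying: h(y) = y^3 - 6*y^2 - 20*y + 119.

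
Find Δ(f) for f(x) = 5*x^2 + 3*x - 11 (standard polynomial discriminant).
Δ = 229

For a quadratic a x^2 + b x + c the discriminant is Δ = b^2 - 4ac = (3)^2 - 4*(5)*(-11) = 9 - (-220) = 229.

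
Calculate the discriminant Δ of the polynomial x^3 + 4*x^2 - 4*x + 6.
Δ = -3724

For x^3 + a x^2 + b x + c the discriminant is Δ = 18 a b c - 4 a^3 c + a^2 b^2 - 4 b^3 - 27 c^2.
Plug a = 4, b = -4, c = 6:
  18*(4)*(-4)*(6) - 4*(4)^3*(6) + (4)^2*(-4)^2 - 4*(-4)^3 - 27*(6)^2
  = -1728 + (-1536) + 256 + (256) + (-972)
  = -3724.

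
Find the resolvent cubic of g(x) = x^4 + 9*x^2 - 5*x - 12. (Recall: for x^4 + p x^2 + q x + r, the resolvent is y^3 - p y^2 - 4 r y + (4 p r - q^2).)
h(y) = y^3 - 9*y^2 + 48*y - 457

Identify coefficients: p = 9, q = -5, r = -12.
Plug into h(y) = y^3 - p y^2 - 4 r y + (4 p r - q^2):
  h(y) = y^3 - (9) y^2 - 4*(-12) y + (4*(9)*(-12) - (-5)^2)
       = y^3 + (-9) y^2 + (48) y + (-457).
Simplifying: h(y) = y^3 - 9*y^2 + 48*y - 457.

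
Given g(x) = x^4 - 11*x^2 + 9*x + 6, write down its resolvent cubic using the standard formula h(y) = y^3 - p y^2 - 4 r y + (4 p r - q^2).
h(y) = y^3 + 11*y^2 - 24*y - 345

Identify coefficients: p = -11, q = 9, r = 6.
Plug into h(y) = y^3 - p y^2 - 4 r y + (4 p r - q^2):
  h(y) = y^3 - (-11) y^2 - 4*(6) y + (4*(-11)*(6) - (9)^2)
       = y^3 + (11) y^2 + (-24) y + (-345).
Simplifying: h(y) = y^3 + 11*y^2 - 24*y - 345.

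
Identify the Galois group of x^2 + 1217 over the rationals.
Gal(K/Q) = Z/2Z (cyclic of order 2)

x^2 + 1217 is irreducible over Q since -1217 is not a rational square. The splitting field Q(sqrt(-1217)) has degree 2 over Q, and its unique nontrivial automorphism is sqrt(-1217) ↦ -sqrt(-1217). Hence Gal(Q(sqrt(-1217))/Q) = Z/2Z.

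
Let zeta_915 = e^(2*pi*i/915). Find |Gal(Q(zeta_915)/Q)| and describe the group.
|Gal(Q(zeta_915)/Q)| = phi(915) = 480; group ≅ (Z/915Z)^* ≅ Z/2Z × Z/4Z × Z/60Z

The n-th cyclotomic polynomial Φ_915(x) is the minimal polynomial of zeta_915 over Q and has degree phi(915) = 480. So Q(zeta_915) is a degree-480 Galois extension with Galois group (Z/915Z)^*. By CRT, (Z/915Z)^* ≅ (Z/3Z)^* × (Z/5Z)^* × (Z/61Z)^*. Each prime-power unit group is (Z/3Z)^* ≅ Z/2Z; (Z/5Z)^* ≅ Z/4Z; (Z/61Z)^* ≅ Z/60Z. Hence Gal(Q(zeta_915)/Q) ≅ Z/2Z × Z/4Z × Z/60Z.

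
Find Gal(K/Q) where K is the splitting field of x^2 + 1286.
Gal(K/Q) = Z/2Z (cyclic of order 2)

x^2 + 1286 is irreducible over Q since -1286 is not a rational square. The splitting field Q(sqrt(-1286)) has degree 2 over Q, and its unique nontrivial automorphism is sqrt(-1286) ↦ -sqrt(-1286). Hence Gal(Q(sqrt(-1286))/Q) = Z/2Z.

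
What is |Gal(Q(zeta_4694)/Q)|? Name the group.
|Gal(Q(zeta_4694)/Q)| = phi(4694) = 2346; group ≅ (Z/4694Z)^* ≅ Z/2346Z

The n-th cyclotomic polynomial Φ_4694(x) is the minimal polynomial of zeta_4694 over Q and has degree phi(4694) = 2346. So Q(zeta_4694) is a degree-2346 Galois extension with Galois group (Z/4694Z)^*. By CRT, (Z/4694Z)^* ≅ (Z/2Z)^* × (Z/2347Z)^*. Each prime-power unit group is (Z/2Z)^* ≅ trivial group (order 1); (Z/2347Z)^* ≅ Z/2346Z. Hence Gal(Q(zeta_4694)/Q) ≅ Z/2346Z.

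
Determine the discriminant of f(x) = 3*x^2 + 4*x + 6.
Δ = -56

For a quadratic a x^2 + b x + c the discriminant is Δ = b^2 - 4ac = (4)^2 - 4*(3)*(6) = 16 - (72) = -56.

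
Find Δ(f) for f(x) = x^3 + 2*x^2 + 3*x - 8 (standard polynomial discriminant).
Δ = -2408

For x^3 + a x^2 + b x + c the discriminant is Δ = 18 a b c - 4 a^3 c + a^2 b^2 - 4 b^3 - 27 c^2.
Plug a = 2, b = 3, c = -8:
  18*(2)*(3)*(-8) - 4*(2)^3*(-8) + (2)^2*(3)^2 - 4*(3)^3 - 27*(-8)^2
  = -864 + (256) + 36 + (-108) + (-1728)
  = -2408.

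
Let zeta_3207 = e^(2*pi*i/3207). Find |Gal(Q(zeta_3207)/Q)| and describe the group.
|Gal(Q(zeta_3207)/Q)| = phi(3207) = 2136; group ≅ (Z/3207Z)^* ≅ Z/2Z × Z/1068Z

The n-th cyclotomic polynomial Φ_3207(x) is the minimal polynomial of zeta_3207 over Q and has degree phi(3207) = 2136. So Q(zeta_3207) is a degree-2136 Galois extension with Galois group (Z/3207Z)^*. By CRT, (Z/3207Z)^* ≅ (Z/3Z)^* × (Z/1069Z)^*. Each prime-power unit group is (Z/3Z)^* ≅ Z/2Z; (Z/1069Z)^* ≅ Z/1068Z. Hence Gal(Q(zeta_3207)/Q) ≅ Z/2Z × Z/1068Z.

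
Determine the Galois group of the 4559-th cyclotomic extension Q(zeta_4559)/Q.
|Gal(Q(zeta_4559)/Q)| = phi(4559) = 4416; group ≅ (Z/4559Z)^* ≅ Z/46Z × Z/96Z

The n-th cyclotomic polynomial Φ_4559(x) is the minimal polynomial of zeta_4559 over Q and has degree phi(4559) = 4416. So Q(zeta_4559) is a degree-4416 Galois extension with Galois group (Z/4559Z)^*. By CRT, (Z/4559Z)^* ≅ (Z/47Z)^* × (Z/97Z)^*. Each prime-power unit group is (Z/47Z)^* ≅ Z/46Z; (Z/97Z)^* ≅ Z/96Z. Hence Gal(Q(zeta_4559)/Q) ≅ Z/46Z × Z/96Z.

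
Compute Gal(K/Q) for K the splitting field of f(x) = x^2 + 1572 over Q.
Gal(K/Q) = Z/2Z (cyclic of order 2)

x^2 + 1572 is irreducible over Q since -1572 is not a rational square. The splitting field Q(sqrt(-1572)) has degree 2 over Q, and its unique nontrivial automorphism is sqrt(-1572) ↦ -sqrt(-1572). Hence Gal(Q(sqrt(-1572))/Q) = Z/2Z.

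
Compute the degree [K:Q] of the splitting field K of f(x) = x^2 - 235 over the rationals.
[K:Q] = 2

The polynomial x^2 - 235 is irreducible over Q since 235 is not a perfect square. Its splitting field is Q(sqrt(235)), which has degree 2 over Q.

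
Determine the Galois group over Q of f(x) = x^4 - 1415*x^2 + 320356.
Gal(K/Q) = Z/2Z (cyclic of order 2)

f factors as (x^2 - 1132)(x^2 - 283), so the splitting field is K = Q(sqrt(1132), sqrt(283)). The squarefree part of 1132 is 283 and the squarefree part of 283 is also 283, so sqrt(1132) and sqrt(283) are both rational multiples of sqrt(283). Hence Q(sqrt(1132)) = Q(sqrt(283)) = Q(sqrt(283)), and the splitting field collapses to a single degree-2 extension with Galois group Z/2Z.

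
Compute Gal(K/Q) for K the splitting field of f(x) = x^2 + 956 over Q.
Gal(K/Q) = Z/2Z (cyclic of order 2)

x^2 + 956 is irreducible over Q since -956 is not a rational square. The splitting field Q(sqrt(-956)) has degree 2 over Q, and its unique nontrivial automorphism is sqrt(-956) ↦ -sqrt(-956). Hence Gal(Q(sqrt(-956))/Q) = Z/2Z.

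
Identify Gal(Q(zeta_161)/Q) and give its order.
|Gal(Q(zeta_161)/Q)| = phi(161) = 132; group ≅ (Z/161Z)^* ≅ Z/6Z × Z/22Z

The n-th cyclotomic polynomial Φ_161(x) is the minimal polynomial of zeta_161 over Q and has degree phi(161) = 132. So Q(zeta_161) is a degree-132 Galois extension with Galois group (Z/161Z)^*. By CRT, (Z/161Z)^* ≅ (Z/7Z)^* × (Z/23Z)^*. Each prime-power unit group is (Z/7Z)^* ≅ Z/6Z; (Z/23Z)^* ≅ Z/22Z. Hence Gal(Q(zeta_161)/Q) ≅ Z/6Z × Z/22Z.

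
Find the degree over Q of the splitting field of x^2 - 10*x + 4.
[K:Q] = 2

The discriminant of x^2 + (-10)*x + (4) is b^2 - 4c = 100 - (16) = 84. Since 84 is not a perfect square in Q, the polynomial is irreducible over Q. Its two roots generate a degree-2 extension, so [K:Q] = 2.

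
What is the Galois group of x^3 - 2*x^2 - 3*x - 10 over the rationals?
Gal(K/Q) = S_3 (symmetric group of order 6)

Compute the discriminant of x^3 + (-2)*x^2 + (-3)*x + (-10): Δ = -3956. Since Δ is not a rational square, the Galois group is not contained in A_3; it must be the full S_3 (irreducibility of the cubic rules out anything smaller).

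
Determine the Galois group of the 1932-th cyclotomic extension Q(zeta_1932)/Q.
|Gal(Q(zeta_1932)/Q)| = phi(1932) = 528; group ≅ (Z/1932Z)^* ≅ Z/2Z × Z/2Z × Z/6Z × Z/22Z

The n-th cyclotomic polynomial Φ_1932(x) is the minimal polynomial of zeta_1932 over Q and has degree phi(1932) = 528. So Q(zeta_1932) is a degree-528 Galois extension with Galois group (Z/1932Z)^*. By CRT, (Z/1932Z)^* ≅ (Z/4Z)^* × (Z/3Z)^* × (Z/7Z)^* × (Z/23Z)^*. Each prime-power unit group is (Z/4Z)^* ≅ Z/2Z; (Z/3Z)^* ≅ Z/2Z; (Z/7Z)^* ≅ Z/6Z; (Z/23Z)^* ≅ Z/22Z. Hence Gal(Q(zeta_1932)/Q) ≅ Z/2Z × Z/2Z × Z/6Z × Z/22Z.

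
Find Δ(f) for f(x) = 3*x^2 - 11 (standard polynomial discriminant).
Δ = 132

For a quadratic a x^2 + b x + c the discriminant is Δ = b^2 - 4ac = (0)^2 - 4*(3)*(-11) = 0 - (-132) = 132.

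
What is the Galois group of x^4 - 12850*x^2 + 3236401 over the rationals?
Gal(K/Q) = Z/2Z (cyclic of order 2)

f factors as (x^2 - 12593)(x^2 - 257), so the splitting field is K = Q(sqrt(12593), sqrt(257)). The squarefree part of 12593 is 257 and the squarefree part of 257 is also 257, so sqrt(12593) and sqrt(257) are both rational multiples of sqrt(257). Hence Q(sqrt(12593)) = Q(sqrt(257)) = Q(sqrt(257)), and the splitting field collapses to a single degree-2 extension with Galois group Z/2Z.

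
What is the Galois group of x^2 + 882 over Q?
Gal(K/Q) = Z/2Z (cyclic of order 2)

x^2 + 882 is irreducible over Q since -882 is not a rational square. The splitting field Q(sqrt(-882)) has degree 2 over Q, and its unique nontrivial automorphism is sqrt(-882) ↦ -sqrt(-882). Hence Gal(Q(sqrt(-882))/Q) = Z/2Z.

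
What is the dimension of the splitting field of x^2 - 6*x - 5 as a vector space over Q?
[K:Q] = 2

The discriminant of x^2 + (-6)*x + (-5) is b^2 - 4c = 36 - (-20) = 56. Since 56 is not a perfect square in Q, the polynomial is irreducible over Q. Its two roots generate a degree-2 extension, so [K:Q] = 2.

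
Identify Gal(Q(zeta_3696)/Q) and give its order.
|Gal(Q(zeta_3696)/Q)| = phi(3696) = 960; group ≅ (Z/3696Z)^* ≅ Z/2Z × Z/2Z × Z/4Z × Z/6Z × Z/10Z

The n-th cyclotomic polynomial Φ_3696(x) is the minimal polynomial of zeta_3696 over Q and has degree phi(3696) = 960. So Q(zeta_3696) is a degree-960 Galois extension with Galois group (Z/3696Z)^*. By CRT, (Z/3696Z)^* ≅ (Z/16Z)^* × (Z/3Z)^* × (Z/7Z)^* × (Z/11Z)^*. Each prime-power unit group is (Z/16Z)^* ≅ Z/2Z × Z/4Z; (Z/3Z)^* ≅ Z/2Z; (Z/7Z)^* ≅ Z/6Z; (Z/11Z)^* ≅ Z/10Z. Hence Gal(Q(zeta_3696)/Q) ≅ Z/2Z × Z/2Z × Z/4Z × Z/6Z × Z/10Z.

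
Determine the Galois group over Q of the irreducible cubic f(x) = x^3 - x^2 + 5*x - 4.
Gal(K/Q) = S_3 (symmetric group of order 6)

Compute the discriminant of x^3 + (-1)*x^2 + (5)*x + (-4): Δ = -563. Since Δ is not a rational square, the Galois group is not contained in A_3; it must be the full S_3 (irreducibility of the cubic rules out anything smaller).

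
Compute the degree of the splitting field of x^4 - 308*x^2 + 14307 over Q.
[K:Q] = 4

f factors as (x^2 - 251)(x^2 - 57); the splitting field is K = Q(sqrt(251), sqrt(57)). Since 251, 57, and 14307 are all non-squares in Q, the three subfields Q(sqrt(251)), Q(sqrt(57)), Q(sqrt(14307)) are distinct degree-2 extensions, so [K:Q] = 4 (Klein four Galois group).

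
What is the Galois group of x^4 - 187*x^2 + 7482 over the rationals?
Gal(K/Q) = V_4 (Klein four-group, Z/2Z × Z/2Z)

f factors as (x^2 - 58)(x^2 - 129), so the splitting field is K = Q(sqrt(58), sqrt(129)). The elements 58, 129, 7482 are all non-squares in Q, so sqrt(58) and sqrt(129) generate independent quadratic extensions. Thus [K:Q] = 4 and Gal(K/Q) is generated by the two order-2 automorphisms sqrt(58) ↦ -sqrt(58) and sqrt(129) ↦ -sqrt(129), giving V_4.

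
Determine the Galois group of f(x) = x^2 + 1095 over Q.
Gal(K/Q) = Z/2Z (cyclic of order 2)

x^2 + 1095 is irreducible over Q since -1095 is not a rational square. The splitting field Q(sqrt(-1095)) has degree 2 over Q, and its unique nontrivial automorphism is sqrt(-1095) ↦ -sqrt(-1095). Hence Gal(Q(sqrt(-1095))/Q) = Z/2Z.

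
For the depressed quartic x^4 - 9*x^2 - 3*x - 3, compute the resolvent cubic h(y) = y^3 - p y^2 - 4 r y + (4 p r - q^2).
h(y) = y^3 + 9*y^2 + 12*y + 99

Identify coefficients: p = -9, q = -3, r = -3.
Plug into h(y) = y^3 - p y^2 - 4 r y + (4 p r - q^2):
  h(y) = y^3 - (-9) y^2 - 4*(-3) y + (4*(-9)*(-3) - (-3)^2)
       = y^3 + (9) y^2 + (12) y + (99).
Simplifying: h(y) = y^3 + 9*y^2 + 12*y + 99.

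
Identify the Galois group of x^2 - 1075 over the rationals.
Gal(K/Q) = Z/2Z (cyclic of order 2)

x^2 - 1075 is irreducible over Q since 1075 is not a rational square. The splitting field Q(sqrt(1075)) has degree 2 over Q, and its unique nontrivial automorphism is sqrt(1075) ↦ -sqrt(1075). Hence Gal(Q(sqrt(1075))/Q) = Z/2Z.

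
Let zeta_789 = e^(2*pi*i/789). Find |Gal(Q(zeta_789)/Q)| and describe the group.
|Gal(Q(zeta_789)/Q)| = phi(789) = 524; group ≅ (Z/789Z)^* ≅ Z/2Z × Z/262Z

The n-th cyclotomic polynomial Φ_789(x) is the minimal polynomial of zeta_789 over Q and has degree phi(789) = 524. So Q(zeta_789) is a degree-524 Galois extension with Galois group (Z/789Z)^*. By CRT, (Z/789Z)^* ≅ (Z/3Z)^* × (Z/263Z)^*. Each prime-power unit group is (Z/3Z)^* ≅ Z/2Z; (Z/263Z)^* ≅ Z/262Z. Hence Gal(Q(zeta_789)/Q) ≅ Z/2Z × Z/262Z.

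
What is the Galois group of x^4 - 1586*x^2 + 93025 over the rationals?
Gal(K/Q) = Z/2Z (cyclic of order 2)

f factors as (x^2 - 1525)(x^2 - 61), so the splitting field is K = Q(sqrt(1525), sqrt(61)). The squarefree part of 1525 is 61 and the squarefree part of 61 is also 61, so sqrt(1525) and sqrt(61) are both rational multiples of sqrt(61). Hence Q(sqrt(1525)) = Q(sqrt(61)) = Q(sqrt(61)), and the splitting field collapses to a single degree-2 extension with Galois group Z/2Z.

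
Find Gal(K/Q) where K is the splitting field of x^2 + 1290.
Gal(K/Q) = Z/2Z (cyclic of order 2)

x^2 + 1290 is irreducible over Q since -1290 is not a rational square. The splitting field Q(sqrt(-1290)) has degree 2 over Q, and its unique nontrivial automorphism is sqrt(-1290) ↦ -sqrt(-1290). Hence Gal(Q(sqrt(-1290))/Q) = Z/2Z.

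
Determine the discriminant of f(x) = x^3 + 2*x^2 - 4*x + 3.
Δ = -451

For x^3 + a x^2 + b x + c the discriminant is Δ = 18 a b c - 4 a^3 c + a^2 b^2 - 4 b^3 - 27 c^2.
Plug a = 2, b = -4, c = 3:
  18*(2)*(-4)*(3) - 4*(2)^3*(3) + (2)^2*(-4)^2 - 4*(-4)^3 - 27*(3)^2
  = -432 + (-96) + 64 + (256) + (-243)
  = -451.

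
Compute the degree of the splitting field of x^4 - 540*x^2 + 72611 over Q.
[K:Q] = 4

f factors as (x^2 - 287)(x^2 - 253); the splitting field is K = Q(sqrt(287), sqrt(253)). Since 287, 253, and 72611 are all non-squares in Q, the three subfields Q(sqrt(287)), Q(sqrt(253)), Q(sqrt(72611)) are distinct degree-2 extensions, so [K:Q] = 4 (Klein four Galois group).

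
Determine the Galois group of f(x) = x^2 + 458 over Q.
Gal(K/Q) = Z/2Z (cyclic of order 2)

x^2 + 458 is irreducible over Q since -458 is not a rational square. The splitting field Q(sqrt(-458)) has degree 2 over Q, and its unique nontrivial automorphism is sqrt(-458) ↦ -sqrt(-458). Hence Gal(Q(sqrt(-458))/Q) = Z/2Z.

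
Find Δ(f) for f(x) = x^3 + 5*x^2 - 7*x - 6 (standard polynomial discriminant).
Δ = 8405

For x^3 + a x^2 + b x + c the discriminant is Δ = 18 a b c - 4 a^3 c + a^2 b^2 - 4 b^3 - 27 c^2.
Plug a = 5, b = -7, c = -6:
  18*(5)*(-7)*(-6) - 4*(5)^3*(-6) + (5)^2*(-7)^2 - 4*(-7)^3 - 27*(-6)^2
  = 3780 + (3000) + 1225 + (1372) + (-972)
  = 8405.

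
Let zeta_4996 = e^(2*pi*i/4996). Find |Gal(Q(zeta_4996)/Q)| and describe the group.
|Gal(Q(zeta_4996)/Q)| = phi(4996) = 2496; group ≅ (Z/4996Z)^* ≅ Z/2Z × Z/1248Z

The n-th cyclotomic polynomial Φ_4996(x) is the minimal polynomial of zeta_4996 over Q and has degree phi(4996) = 2496. So Q(zeta_4996) is a degree-2496 Galois extension with Galois group (Z/4996Z)^*. By CRT, (Z/4996Z)^* ≅ (Z/4Z)^* × (Z/1249Z)^*. Each prime-power unit group is (Z/4Z)^* ≅ Z/2Z; (Z/1249Z)^* ≅ Z/1248Z. Hence Gal(Q(zeta_4996)/Q) ≅ Z/2Z × Z/1248Z.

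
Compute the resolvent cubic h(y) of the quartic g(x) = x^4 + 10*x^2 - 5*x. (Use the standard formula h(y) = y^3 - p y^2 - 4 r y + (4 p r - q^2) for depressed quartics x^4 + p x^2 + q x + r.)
h(y) = y^3 - 10*y^2 - 25

Identify coefficients: p = 10, q = -5, r = 0.
Plug into h(y) = y^3 - p y^2 - 4 r y + (4 p r - q^2):
  h(y) = y^3 - (10) y^2 - 4*(0) y + (4*(10)*(0) - (-5)^2)
       = y^3 + (-10) y^2 + (0) y + (-25).
Simplifying: h(y) = y^3 - 10*y^2 - 25.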